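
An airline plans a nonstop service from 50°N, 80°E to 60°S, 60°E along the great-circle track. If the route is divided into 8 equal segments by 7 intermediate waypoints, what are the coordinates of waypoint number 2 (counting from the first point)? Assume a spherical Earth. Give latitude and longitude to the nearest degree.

Convert each endpoint to a unit vector on the sphere (x = cos φ cos λ, y = cos φ sin λ, z = sin φ).
The central angle between the endpoints is δ = arccos(p₁·p₂) ≈ 1.941 rad (111.2°).
Interpolate at f = 2/8 with slerp weights a = sin((1−f)δ)/sin δ ≈ 1.065, b = sin(fδ)/sin δ ≈ 0.500.
p = a·p₁ + b·p₂ ≈ (0.244, 0.891, 0.383); φ = arcsin(p_z) ≈ 22.52°, λ = atan2(p_y, p_x) ≈ 74.69°.

≈ 23°N, 75°E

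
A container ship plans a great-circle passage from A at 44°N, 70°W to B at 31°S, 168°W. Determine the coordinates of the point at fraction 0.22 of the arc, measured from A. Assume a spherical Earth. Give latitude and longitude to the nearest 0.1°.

Write both endpoints as unit vectors p₁, p₂ with components (cos φ cos λ, cos φ sin λ, sin φ).
The central angle between the endpoints is δ = arccos(p₁·p₂) ≈ 2.030 rad (116.3°).
Interpolate at f = 0.22 with slerp weights a = sin((1−f)δ)/sin δ ≈ 1.116, b = sin(fδ)/sin δ ≈ 0.482.
p = a·p₁ + b·p₂ ≈ (-0.130, -0.840, 0.527); φ = arcsin(p_z) ≈ 31.79°, λ = atan2(p_y, p_x) ≈ -98.77°.

≈ 31.8°N, 98.8°W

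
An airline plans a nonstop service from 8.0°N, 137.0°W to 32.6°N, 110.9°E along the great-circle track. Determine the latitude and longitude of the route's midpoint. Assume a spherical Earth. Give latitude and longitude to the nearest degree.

≈ 33°N, 174°E

Convert each endpoint to a unit vector on the sphere (x = cos φ cos λ, y = cos φ sin λ, z = sin φ).
The central angle between the endpoints is δ = arccos(p₁·p₂) ≈ 1.812 rad (103.8°).
Interpolate at f = 1/2 with slerp weights a = sin((1−f)δ)/sin δ ≈ 0.811, b = sin(fδ)/sin δ ≈ 0.811.
p = a·p₁ + b·p₂ ≈ (-0.831, 0.091, 0.549); φ = arcsin(p_z) ≈ 33.33°, λ = atan2(p_y, p_x) ≈ 173.78°.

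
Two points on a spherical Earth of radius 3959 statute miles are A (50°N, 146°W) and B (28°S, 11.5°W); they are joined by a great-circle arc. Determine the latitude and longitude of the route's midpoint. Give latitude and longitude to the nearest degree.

≈ (25°N, 58°W)

From cos δ = sin φ₁ sin φ₂ + cos φ₁ cos φ₂ cos Δλ, the central angle is δ ≈ 2.430 rad (139.2°).
Interpolate at f = 1/2 with slerp weights a = sin((1−f)δ)/sin δ ≈ 1.436, b = sin(fδ)/sin δ ≈ 1.436.
p = a·p₁ + b·p₂ ≈ (0.477, -0.769, 0.426); φ = arcsin(p_z) ≈ 25.20°, λ = atan2(p_y, p_x) ≈ -58.18°.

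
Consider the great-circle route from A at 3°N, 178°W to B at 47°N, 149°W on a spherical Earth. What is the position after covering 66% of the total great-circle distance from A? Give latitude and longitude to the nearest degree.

≈ 33°N, 162°W

Write both endpoints as unit vectors p₁, p₂ with components (cos φ cos λ, cos φ sin λ, sin φ).
The central angle between the endpoints is δ = arccos(p₁·p₂) ≈ 0.884 rad (50.7°).
Interpolate at f = 0.66 with slerp weights a = sin((1−f)δ)/sin δ ≈ 0.383, b = sin(fδ)/sin δ ≈ 0.712.
p = a·p₁ + b·p₂ ≈ (-0.799, -0.264, 0.541); φ = arcsin(p_z) ≈ 32.76°, λ = atan2(p_y, p_x) ≈ -161.73°.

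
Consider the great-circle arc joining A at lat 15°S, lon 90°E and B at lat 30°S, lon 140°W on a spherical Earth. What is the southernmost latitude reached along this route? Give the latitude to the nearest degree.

≈ 45°S

The great circle lies in the plane with unit normal n̂ = (p₁ × p₂)/|p₁ × p₂|.
Here n̂_z ≈ +0.702; the vertex latitude is φ_max = arccos|n̂_z| ≈ 45.4°.
Check via Clairaut: cos φ_max = |cos φ₁| · sin C = cos(15.0°)·sin(133.4°) ≈ 0.702, again giving ≈ 45.4°.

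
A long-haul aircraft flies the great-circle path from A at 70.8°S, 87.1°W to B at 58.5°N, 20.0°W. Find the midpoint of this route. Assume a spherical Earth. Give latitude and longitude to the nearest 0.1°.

The haversine formula gives a central angle δ ≈ 2.401 rad (137.6°) between the endpoints.
Interpolate at f = 1/2 with slerp weights a = sin((1−f)δ)/sin δ ≈ 1.382, b = sin(fδ)/sin δ ≈ 1.382.
p = a·p₁ + b·p₂ ≈ (0.702, -0.701, -0.127); φ = arcsin(p_z) ≈ -7.29°, λ = atan2(p_y, p_x) ≈ -44.97°.

≈ 7.3°S, 45.0°W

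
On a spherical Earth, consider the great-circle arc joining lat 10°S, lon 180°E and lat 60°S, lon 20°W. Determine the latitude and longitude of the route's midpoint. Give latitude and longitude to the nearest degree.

Convert each endpoint to a unit vector on the sphere (x = cos φ cos λ, y = cos φ sin λ, z = sin φ).
The central angle between the endpoints is δ = arccos(p₁·p₂) ≈ 1.888 rad (108.2°).
Interpolate at f = 1/2 with slerp weights a = sin((1−f)δ)/sin δ ≈ 0.853, b = sin(fδ)/sin δ ≈ 0.853.
p = a·p₁ + b·p₂ ≈ (-0.439, -0.146, -0.887); φ = arcsin(p_z) ≈ -62.44°, λ = atan2(p_y, p_x) ≈ -161.63°.

≈ lat 62°S, lon 162°W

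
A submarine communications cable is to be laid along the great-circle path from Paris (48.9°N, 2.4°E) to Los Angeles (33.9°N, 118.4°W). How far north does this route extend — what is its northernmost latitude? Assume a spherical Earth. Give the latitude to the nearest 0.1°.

≈ 61.7°N

The great circle lies in the plane with unit normal n̂ = (p₁ × p₂)/|p₁ × p₂|.
Here n̂_z ≈ -0.473; the vertex latitude is φ_max = arccos|n̂_z| ≈ 61.7°.
Check via Clairaut: cos φ_max = |cos φ₁| · sin C = cos(48.9°)·sin(46.1°) ≈ 0.473, again giving ≈ 61.7°.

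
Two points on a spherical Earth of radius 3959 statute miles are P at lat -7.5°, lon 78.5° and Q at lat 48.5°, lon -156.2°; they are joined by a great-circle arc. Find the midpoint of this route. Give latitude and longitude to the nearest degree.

The haversine formula gives a central angle δ ≈ 2.068 rad (118.5°) between the endpoints.
Interpolate at f = 1/2 with slerp weights a = sin((1−f)δ)/sin δ ≈ 0.978, b = sin(fδ)/sin δ ≈ 0.978.
p = a·p₁ + b·p₂ ≈ (-0.400, 0.689, 0.605); φ = arcsin(p_z) ≈ 37.22°, λ = atan2(p_y, p_x) ≈ 120.13°.

≈ lat 37°, lon 120°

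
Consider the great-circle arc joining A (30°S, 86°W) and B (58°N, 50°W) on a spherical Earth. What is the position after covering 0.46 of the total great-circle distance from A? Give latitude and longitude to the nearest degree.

≈ (11°N, 74°W)

Convert each endpoint to a unit vector on the sphere (x = cos φ cos λ, y = cos φ sin λ, z = sin φ).
The central angle between the endpoints is δ = arccos(p₁·p₂) ≈ 1.624 rad (93.0°).
Interpolate at f = 0.46 with slerp weights a = sin((1−f)δ)/sin δ ≈ 0.770, b = sin(fδ)/sin δ ≈ 0.680.
p = a·p₁ + b·p₂ ≈ (0.278, -0.941, 0.192); φ = arcsin(p_z) ≈ 11.07°, λ = atan2(p_y, p_x) ≈ -73.53°.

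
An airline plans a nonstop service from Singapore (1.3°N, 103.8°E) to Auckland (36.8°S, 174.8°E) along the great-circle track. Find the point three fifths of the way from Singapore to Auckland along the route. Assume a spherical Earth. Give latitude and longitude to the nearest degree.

≈ (25°S, 142°E)

Convert each endpoint to a unit vector on the sphere (x = cos φ cos λ, y = cos φ sin λ, z = sin φ).
The central angle between the endpoints is δ = arccos(p₁·p₂) ≈ 1.321 rad (75.7°).
Interpolate at f = 3/5 with slerp weights a = sin((1−f)δ)/sin δ ≈ 0.520, b = sin(fδ)/sin δ ≈ 0.735.
p = a·p₁ + b·p₂ ≈ (-0.710, 0.559, -0.428); φ = arcsin(p_z) ≈ -25.37°, λ = atan2(p_y, p_x) ≈ 141.82°.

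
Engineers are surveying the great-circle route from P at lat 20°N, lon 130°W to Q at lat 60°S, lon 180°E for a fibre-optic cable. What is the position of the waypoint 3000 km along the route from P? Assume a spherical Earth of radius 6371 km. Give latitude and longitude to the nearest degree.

≈ lat 5°S, lon 140°W

Write both endpoints as unit vectors p₁, p₂ with components (cos φ cos λ, cos φ sin λ, sin φ).
The central angle between the endpoints is δ = arccos(p₁·p₂) ≈ 1.565 rad (89.7°). The total great-circle distance is δ·R ≈ 1.565 × 6371 ≈ 9971 km, so the target fraction is f = 3000/9971 ≈ 0.301.
Interpolate at f ≈ 0.301 with slerp weights a = sin((1−f)δ)/sin δ ≈ 0.889, b = sin(fδ)/sin δ ≈ 0.454.
p = a·p₁ + b·p₂ ≈ (-0.764, -0.640, -0.089); φ = arcsin(p_z) ≈ -5.11°, λ = atan2(p_y, p_x) ≈ -140.05°.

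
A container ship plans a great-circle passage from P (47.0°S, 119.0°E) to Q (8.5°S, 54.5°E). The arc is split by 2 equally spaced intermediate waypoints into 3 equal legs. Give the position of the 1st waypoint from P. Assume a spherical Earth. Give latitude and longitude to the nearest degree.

≈ (38°S, 91°E)

The haversine formula gives a central angle δ ≈ 1.161 rad (66.5°) between the endpoints.
Interpolate at f = 1/3 with slerp weights a = sin((1−f)δ)/sin δ ≈ 0.762, b = sin(fδ)/sin δ ≈ 0.411.
p = a·p₁ + b·p₂ ≈ (-0.016, 0.786, -0.618); φ = arcsin(p_z) ≈ -38.18°, λ = atan2(p_y, p_x) ≈ 91.14°.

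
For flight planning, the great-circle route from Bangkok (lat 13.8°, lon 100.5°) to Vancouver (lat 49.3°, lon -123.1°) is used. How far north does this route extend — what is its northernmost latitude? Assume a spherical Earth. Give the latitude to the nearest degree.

The great circle lies in the plane with unit normal n̂ = (p₁ × p₂)/|p₁ × p₂|.
Here n̂_z ≈ +0.455; the vertex latitude is φ_max = arccos|n̂_z| ≈ 63.0°.
Check via Clairaut: cos φ_max = |cos φ₁| · sin C = cos(13.8°)·sin(27.9°) ≈ 0.455, again giving ≈ 63.0°.

≈ 63°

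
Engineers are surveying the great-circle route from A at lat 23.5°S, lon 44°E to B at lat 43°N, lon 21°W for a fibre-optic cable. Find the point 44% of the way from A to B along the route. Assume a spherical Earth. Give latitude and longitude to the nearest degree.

Write both endpoints as unit vectors p₁, p₂ with components (cos φ cos λ, cos φ sin λ, sin φ).
The central angle between the endpoints is δ = arccos(p₁·p₂) ≈ 1.559 rad (89.3°).
Interpolate at f = 0.44 with slerp weights a = sin((1−f)δ)/sin δ ≈ 0.766, b = sin(fδ)/sin δ ≈ 0.634.
p = a·p₁ + b·p₂ ≈ (0.938, 0.322, 0.126); φ = arcsin(p_z) ≈ 7.27°, λ = atan2(p_y, p_x) ≈ 18.95°.

≈ lat 7°N, lon 19°E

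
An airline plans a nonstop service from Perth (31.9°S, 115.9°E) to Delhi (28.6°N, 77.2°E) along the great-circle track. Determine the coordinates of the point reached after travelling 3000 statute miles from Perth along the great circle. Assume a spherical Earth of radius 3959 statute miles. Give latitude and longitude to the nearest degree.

Write both endpoints as unit vectors p₁, p₂ with components (cos φ cos λ, cos φ sin λ, sin φ).
The central angle between the endpoints is δ = arccos(p₁·p₂) ≈ 1.236 rad (70.8°). The total great-circle distance is δ·R ≈ 1.236 × 3959 ≈ 4893 mi, so the target fraction is f = 3000/4893 ≈ 0.613.
Interpolate at f ≈ 0.613 with slerp weights a = sin((1−f)δ)/sin δ ≈ 0.487, b = sin(fδ)/sin δ ≈ 0.728.
p = a·p₁ + b·p₂ ≈ (-0.039, 0.995, 0.091); φ = arcsin(p_z) ≈ 5.22°, λ = atan2(p_y, p_x) ≈ 92.25°.

≈ 5°N, 92°E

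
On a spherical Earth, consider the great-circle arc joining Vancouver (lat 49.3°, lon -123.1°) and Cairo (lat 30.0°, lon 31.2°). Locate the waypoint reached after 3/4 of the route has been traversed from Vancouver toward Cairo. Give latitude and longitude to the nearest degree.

Write both endpoints as unit vectors p₁, p₂ with components (cos φ cos λ, cos φ sin λ, sin φ).
The central angle between the endpoints is δ = arccos(p₁·p₂) ≈ 1.701 rad (97.5°).
Interpolate at f = 3/4 with slerp weights a = sin((1−f)δ)/sin δ ≈ 0.416, b = sin(fδ)/sin δ ≈ 0.965.
p = a·p₁ + b·p₂ ≈ (0.567, 0.206, 0.798); φ = arcsin(p_z) ≈ 52.93°, λ = atan2(p_y, p_x) ≈ 19.94°.

≈ lat 53°, lon 20°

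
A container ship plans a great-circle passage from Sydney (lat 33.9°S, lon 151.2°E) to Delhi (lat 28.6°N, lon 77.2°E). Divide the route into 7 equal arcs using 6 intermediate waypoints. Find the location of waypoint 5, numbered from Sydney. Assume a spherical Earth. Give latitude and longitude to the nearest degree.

≈ lat 11°N, lon 99°E

Write both endpoints as unit vectors p₁, p₂ with components (cos φ cos λ, cos φ sin λ, sin φ).
The central angle between the endpoints is δ = arccos(p₁·p₂) ≈ 1.637 rad (93.8°).
Interpolate at f = 5/7 with slerp weights a = sin((1−f)δ)/sin δ ≈ 0.452, b = sin(fδ)/sin δ ≈ 0.922.
p = a·p₁ + b·p₂ ≈ (-0.149, 0.970, 0.190); φ = arcsin(p_z) ≈ 10.93°, λ = atan2(p_y, p_x) ≈ 98.74°.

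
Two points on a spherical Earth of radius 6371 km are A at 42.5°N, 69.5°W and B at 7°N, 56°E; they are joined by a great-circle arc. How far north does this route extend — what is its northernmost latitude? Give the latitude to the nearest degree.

The great circle lies in the plane with unit normal n̂ = (p₁ × p₂)/|p₁ × p₂|.
Here n̂_z ≈ +0.634; the vertex latitude is φ_max = arccos|n̂_z| ≈ 50.6°.

≈ 51°N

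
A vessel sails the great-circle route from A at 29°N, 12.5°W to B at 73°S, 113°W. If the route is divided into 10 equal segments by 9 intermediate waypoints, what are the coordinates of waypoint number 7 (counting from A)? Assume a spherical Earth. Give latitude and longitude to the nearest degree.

≈ 51°S, 44°W

From cos δ = sin φ₁ sin φ₂ + cos φ₁ cos φ₂ cos Δλ, the central angle is δ ≈ 2.106 rad (120.7°).
Interpolate at f = 7/10 with slerp weights a = sin((1−f)δ)/sin δ ≈ 0.687, b = sin(fδ)/sin δ ≈ 1.157.
p = a·p₁ + b·p₂ ≈ (0.454, -0.441, -0.774); φ = arcsin(p_z) ≈ -50.70°, λ = atan2(p_y, p_x) ≈ -44.19°.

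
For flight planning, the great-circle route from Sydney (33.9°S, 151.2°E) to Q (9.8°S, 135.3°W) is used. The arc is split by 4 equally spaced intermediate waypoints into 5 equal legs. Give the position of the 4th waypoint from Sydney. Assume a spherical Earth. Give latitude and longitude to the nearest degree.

Convert each endpoint to a unit vector on the sphere (x = cos φ cos λ, y = cos φ sin λ, z = sin φ).
The central angle between the endpoints is δ = arccos(p₁·p₂) ≈ 1.237 rad (70.9°).
Interpolate at f = 4/5 with slerp weights a = sin((1−f)δ)/sin δ ≈ 0.259, b = sin(fδ)/sin δ ≈ 0.885.
p = a·p₁ + b·p₂ ≈ (-0.808, -0.510, -0.295); φ = arcsin(p_z) ≈ -17.17°, λ = atan2(p_y, p_x) ≈ -147.77°.

≈ (17°S, 148°W)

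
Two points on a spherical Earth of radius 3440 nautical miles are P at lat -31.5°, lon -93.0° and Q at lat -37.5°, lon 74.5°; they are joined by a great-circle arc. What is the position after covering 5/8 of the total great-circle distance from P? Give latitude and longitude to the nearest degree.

≈ lat -76°, lon 42°

Write both endpoints as unit vectors p₁, p₂ with components (cos φ cos λ, cos φ sin λ, sin φ).
The central angle between the endpoints is δ = arccos(p₁·p₂) ≈ 1.920 rad (110.0°).
Interpolate at f = 5/8 with slerp weights a = sin((1−f)δ)/sin δ ≈ 0.702, b = sin(fδ)/sin δ ≈ 0.992.
p = a·p₁ + b·p₂ ≈ (0.179, 0.161, -0.971); φ = arcsin(p_z) ≈ -76.08°, λ = atan2(p_y, p_x) ≈ 41.93°.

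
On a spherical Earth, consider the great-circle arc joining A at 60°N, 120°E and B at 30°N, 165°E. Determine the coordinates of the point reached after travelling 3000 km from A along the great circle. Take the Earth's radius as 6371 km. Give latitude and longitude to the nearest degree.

≈ 43°N, 154°E

From cos δ = sin φ₁ sin φ₂ + cos φ₁ cos φ₂ cos Δλ, the central angle is δ ≈ 0.739 rad (42.3°). The total great-circle distance is δ·R ≈ 0.739 × 6371 ≈ 4708 km, so the target fraction is f = 3000/4708 ≈ 0.637.
Interpolate at f ≈ 0.637 with slerp weights a = sin((1−f)δ)/sin δ ≈ 0.393, b = sin(fδ)/sin δ ≈ 0.674.
p = a·p₁ + b·p₂ ≈ (-0.662, 0.321, 0.677); φ = arcsin(p_z) ≈ 42.64°, λ = atan2(p_y, p_x) ≈ 154.11°.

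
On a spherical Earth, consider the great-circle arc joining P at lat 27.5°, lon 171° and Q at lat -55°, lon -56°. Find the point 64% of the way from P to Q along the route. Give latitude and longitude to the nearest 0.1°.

Write both endpoints as unit vectors p₁, p₂ with components (cos φ cos λ, cos φ sin λ, sin φ).
The central angle between the endpoints is δ = arccos(p₁·p₂) ≈ 2.382 rad (136.5°).
Interpolate at f = 0.64 with slerp weights a = sin((1−f)δ)/sin δ ≈ 1.098, b = sin(fδ)/sin δ ≈ 1.451.
p = a·p₁ + b·p₂ ≈ (-0.497, -0.537, -0.681); φ = arcsin(p_z) ≈ -42.94°, λ = atan2(p_y, p_x) ≈ -132.76°.

≈ lat -42.9°, lon -132.8°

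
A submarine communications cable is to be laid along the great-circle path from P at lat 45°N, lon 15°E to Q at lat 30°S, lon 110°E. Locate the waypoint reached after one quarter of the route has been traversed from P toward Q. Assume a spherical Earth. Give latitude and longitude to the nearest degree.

Write both endpoints as unit vectors p₁, p₂ with components (cos φ cos λ, cos φ sin λ, sin φ).
The central angle between the endpoints is δ = arccos(p₁·p₂) ≈ 1.990 rad (114.0°).
Interpolate at f = 1/4 with slerp weights a = sin((1−f)δ)/sin δ ≈ 1.091, b = sin(fδ)/sin δ ≈ 0.522.
p = a·p₁ + b·p₂ ≈ (0.591, 0.625, 0.511); φ = arcsin(p_z) ≈ 30.70°, λ = atan2(p_y, p_x) ≈ 46.61°.

≈ lat 31°N, lon 47°E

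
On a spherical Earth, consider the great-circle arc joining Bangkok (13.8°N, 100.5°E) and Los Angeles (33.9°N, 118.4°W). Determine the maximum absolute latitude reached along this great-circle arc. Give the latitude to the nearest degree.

≈ 54°N

The great circle lies in the plane with unit normal n̂ = (p₁ × p₂)/|p₁ × p₂|.
Here n̂_z ≈ +0.582; the vertex latitude is φ_max = arccos|n̂_z| ≈ 54.4°.
Check via Clairaut: cos φ_max = |cos φ₁| · sin C = cos(13.8°)·sin(36.8°) ≈ 0.582, again giving ≈ 54.4°.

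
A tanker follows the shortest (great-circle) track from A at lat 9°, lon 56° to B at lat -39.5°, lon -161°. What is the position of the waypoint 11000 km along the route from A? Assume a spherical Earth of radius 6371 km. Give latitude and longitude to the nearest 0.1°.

≈ lat -49.4°, lon 149.2°

From cos δ = sin φ₁ sin φ₂ + cos φ₁ cos φ₂ cos Δλ, the central angle is δ ≈ 2.358 rad (135.1°). The total great-circle distance is δ·R ≈ 2.358 × 6371 ≈ 15021 km, so the target fraction is f = 11000/15021 ≈ 0.732.
Interpolate at f ≈ 0.732 with slerp weights a = sin((1−f)δ)/sin δ ≈ 0.836, b = sin(fδ)/sin δ ≈ 1.399.
p = a·p₁ + b·p₂ ≈ (-0.559, 0.333, -0.759); φ = arcsin(p_z) ≈ -49.40°, λ = atan2(p_y, p_x) ≈ 149.24°.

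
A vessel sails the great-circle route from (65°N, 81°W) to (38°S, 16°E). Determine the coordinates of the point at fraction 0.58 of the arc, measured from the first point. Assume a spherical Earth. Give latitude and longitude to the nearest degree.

≈ (10°N, 9°W)

Write both endpoints as unit vectors p₁, p₂ with components (cos φ cos λ, cos φ sin λ, sin φ).
The central angle between the endpoints is δ = arccos(p₁·p₂) ≈ 2.213 rad (126.8°).
Interpolate at f = 0.58 with slerp weights a = sin((1−f)δ)/sin δ ≈ 1.000, b = sin(fδ)/sin δ ≈ 1.197.
p = a·p₁ + b·p₂ ≈ (0.973, -0.157, 0.169); φ = arcsin(p_z) ≈ 9.75°, λ = atan2(p_y, p_x) ≈ -9.19°.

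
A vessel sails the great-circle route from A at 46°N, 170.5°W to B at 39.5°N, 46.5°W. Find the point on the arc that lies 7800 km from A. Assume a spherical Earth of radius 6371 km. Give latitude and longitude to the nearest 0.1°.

Convert each endpoint to a unit vector on the sphere (x = cos φ cos λ, y = cos φ sin λ, z = sin φ).
The central angle between the endpoints is δ = arccos(p₁·p₂) ≈ 1.412 rad (80.9°). The total great-circle distance is δ·R ≈ 1.412 × 6371 ≈ 8998 km, so the target fraction is f = 7800/8998 ≈ 0.867.
Interpolate at f ≈ 0.867 with slerp weights a = sin((1−f)δ)/sin δ ≈ 0.189, b = sin(fδ)/sin δ ≈ 0.953.
p = a·p₁ + b·p₂ ≈ (0.376, -0.555, 0.742); φ = arcsin(p_z) ≈ 47.90°, λ = atan2(p_y, p_x) ≈ -55.86°.

≈ 47.9°N, 55.9°W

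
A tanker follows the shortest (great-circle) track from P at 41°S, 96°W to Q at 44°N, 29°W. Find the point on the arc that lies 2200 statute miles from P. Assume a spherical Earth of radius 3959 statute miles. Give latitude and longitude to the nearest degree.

≈ 15°S, 74°W

Write both endpoints as unit vectors p₁, p₂ with components (cos φ cos λ, cos φ sin λ, sin φ).
The central angle between the endpoints is δ = arccos(p₁·p₂) ≈ 1.817 rad (104.1°). The total great-circle distance is δ·R ≈ 1.817 × 3959 ≈ 7193 mi, so the target fraction is f = 2200/7193 ≈ 0.306.
Interpolate at f ≈ 0.306 with slerp weights a = sin((1−f)δ)/sin δ ≈ 0.982, b = sin(fδ)/sin δ ≈ 0.544.
p = a·p₁ + b·p₂ ≈ (0.265, -0.927, -0.266); φ = arcsin(p_z) ≈ -15.45°, λ = atan2(p_y, p_x) ≈ -74.06°.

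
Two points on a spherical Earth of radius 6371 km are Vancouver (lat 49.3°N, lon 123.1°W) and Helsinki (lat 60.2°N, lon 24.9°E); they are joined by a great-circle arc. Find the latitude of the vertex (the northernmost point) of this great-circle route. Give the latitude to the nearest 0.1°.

≈ 79.3°N

The great circle lies in the plane with unit normal n̂ = (p₁ × p₂)/|p₁ × p₂|.
Here n̂_z ≈ +0.186; the vertex latitude is φ_max = arccos|n̂_z| ≈ 79.3°.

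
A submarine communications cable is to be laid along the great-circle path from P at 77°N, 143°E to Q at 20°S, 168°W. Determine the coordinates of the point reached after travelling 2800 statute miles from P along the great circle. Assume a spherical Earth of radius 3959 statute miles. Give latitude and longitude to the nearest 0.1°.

≈ 39.8°N, 179.3°W

Write both endpoints as unit vectors p₁, p₂ with components (cos φ cos λ, cos φ sin λ, sin φ).
The central angle between the endpoints is δ = arccos(p₁·p₂) ≈ 1.767 rad (101.2°). The total great-circle distance is δ·R ≈ 1.767 × 3959 ≈ 6994 mi, so the target fraction is f = 2800/6994 ≈ 0.400.
Interpolate at f ≈ 0.400 with slerp weights a = sin((1−f)δ)/sin δ ≈ 0.889, b = sin(fδ)/sin δ ≈ 0.662.
p = a·p₁ + b·p₂ ≈ (-0.769, -0.009, 0.640); φ = arcsin(p_z) ≈ 39.77°, λ = atan2(p_y, p_x) ≈ -179.32°.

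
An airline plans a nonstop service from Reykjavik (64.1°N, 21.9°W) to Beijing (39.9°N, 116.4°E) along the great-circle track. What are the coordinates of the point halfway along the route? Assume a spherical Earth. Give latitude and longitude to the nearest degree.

Write both endpoints as unit vectors p₁, p₂ with components (cos φ cos λ, cos φ sin λ, sin φ).
The central angle between the endpoints is δ = arccos(p₁·p₂) ≈ 1.238 rad (70.9°).
Interpolate at f = 1/2 with slerp weights a = sin((1−f)δ)/sin δ ≈ 0.614, b = sin(fδ)/sin δ ≈ 0.614.
p = a·p₁ + b·p₂ ≈ (0.039, 0.322, 0.946); φ = arcsin(p_z) ≈ 71.08°, λ = atan2(p_y, p_x) ≈ 83.02°.

≈ 71°N, 83°E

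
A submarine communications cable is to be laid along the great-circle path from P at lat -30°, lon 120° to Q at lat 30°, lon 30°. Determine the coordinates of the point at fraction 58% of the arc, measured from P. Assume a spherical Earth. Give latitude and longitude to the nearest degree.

≈ lat 5°, lon 69°

From cos δ = sin φ₁ sin φ₂ + cos φ₁ cos φ₂ cos Δλ, the central angle is δ ≈ 1.823 rad (104.5°).
Interpolate at f = 0.58 with slerp weights a = sin((1−f)δ)/sin δ ≈ 0.716, b = sin(fδ)/sin δ ≈ 0.900.
p = a·p₁ + b·p₂ ≈ (0.365, 0.927, 0.092); φ = arcsin(p_z) ≈ 5.27°, λ = atan2(p_y, p_x) ≈ 68.51°.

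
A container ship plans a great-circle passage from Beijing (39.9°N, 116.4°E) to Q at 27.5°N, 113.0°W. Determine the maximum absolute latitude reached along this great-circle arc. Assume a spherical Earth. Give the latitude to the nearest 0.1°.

≈ 58.5°N

The great circle lies in the plane with unit normal n̂ = (p₁ × p₂)/|p₁ × p₂|.
Here n̂_z ≈ +0.522; the vertex latitude is φ_max = arccos|n̂_z| ≈ 58.5°.
Check via Clairaut: cos φ_max = |cos φ₁| · sin C = cos(39.9°)·sin(42.9°) ≈ 0.522, again giving ≈ 58.5°.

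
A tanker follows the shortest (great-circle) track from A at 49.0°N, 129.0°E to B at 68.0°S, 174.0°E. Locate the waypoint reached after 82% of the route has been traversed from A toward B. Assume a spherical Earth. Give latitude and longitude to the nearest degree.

From cos δ = sin φ₁ sin φ₂ + cos φ₁ cos φ₂ cos Δλ, the central angle is δ ≈ 2.125 rad (121.7°).
Interpolate at f = 0.82 with slerp weights a = sin((1−f)δ)/sin δ ≈ 0.439, b = sin(fδ)/sin δ ≈ 1.159.
p = a·p₁ + b·p₂ ≈ (-0.613, 0.269, -0.743); φ = arcsin(p_z) ≈ -47.99°, λ = atan2(p_y, p_x) ≈ 156.29°.

≈ 48°S, 156°E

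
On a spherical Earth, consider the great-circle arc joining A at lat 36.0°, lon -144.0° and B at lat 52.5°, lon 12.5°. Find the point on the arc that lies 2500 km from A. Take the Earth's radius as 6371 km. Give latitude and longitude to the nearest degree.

Write both endpoints as unit vectors p₁, p₂ with components (cos φ cos λ, cos φ sin λ, sin φ).
The central angle between the endpoints is δ = arccos(p₁·p₂) ≈ 1.556 rad (89.2°). The total great-circle distance is δ·R ≈ 1.556 × 6371 ≈ 9914 km, so the target fraction is f = 2500/9914 ≈ 0.252.
Interpolate at f ≈ 0.252 with slerp weights a = sin((1−f)δ)/sin δ ≈ 0.918, b = sin(fδ)/sin δ ≈ 0.382.
p = a·p₁ + b·p₂ ≈ (-0.374, -0.386, 0.843); φ = arcsin(p_z) ≈ 57.48°, λ = atan2(p_y, p_x) ≈ -134.05°.

≈ lat 57°, lon -134°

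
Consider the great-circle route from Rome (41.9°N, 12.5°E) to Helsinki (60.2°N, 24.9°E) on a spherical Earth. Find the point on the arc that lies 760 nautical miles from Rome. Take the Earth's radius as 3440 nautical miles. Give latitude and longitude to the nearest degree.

The haversine formula gives a central angle δ ≈ 0.346 rad (19.8°) between the endpoints. The total great-circle distance is δ·R ≈ 0.346 × 3440 ≈ 1190 nmi, so the target fraction is f = 760/1190 ≈ 0.639.
Interpolate at f ≈ 0.639 with slerp weights a = sin((1−f)δ)/sin δ ≈ 0.367, b = sin(fδ)/sin δ ≈ 0.646.
p = a·p₁ + b·p₂ ≈ (0.558, 0.194, 0.806); φ = arcsin(p_z) ≈ 53.75°, λ = atan2(p_y, p_x) ≈ 19.20°.

≈ 54°N, 19°E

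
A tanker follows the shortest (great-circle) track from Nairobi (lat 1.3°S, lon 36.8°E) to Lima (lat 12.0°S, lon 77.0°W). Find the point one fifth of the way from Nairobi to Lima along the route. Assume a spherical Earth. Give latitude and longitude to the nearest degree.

Convert each endpoint to a unit vector on the sphere (x = cos φ cos λ, y = cos φ sin λ, z = sin φ).
The central angle between the endpoints is δ = arccos(p₁·p₂) ≈ 1.971 rad (112.9°).
Interpolate at f = 1/5 with slerp weights a = sin((1−f)δ)/sin δ ≈ 1.086, b = sin(fδ)/sin δ ≈ 0.417.
p = a·p₁ + b·p₂ ≈ (0.961, 0.253, -0.111); φ = arcsin(p_z) ≈ -6.39°, λ = atan2(p_y, p_x) ≈ 14.73°.

≈ lat 6°S, lon 15°E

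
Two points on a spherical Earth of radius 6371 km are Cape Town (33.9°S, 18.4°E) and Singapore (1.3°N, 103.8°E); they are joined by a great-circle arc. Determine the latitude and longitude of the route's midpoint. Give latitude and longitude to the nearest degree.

From cos δ = sin φ₁ sin φ₂ + cos φ₁ cos φ₂ cos Δλ, the central angle is δ ≈ 1.517 rad (86.9°).
Interpolate at f = 1/2 with slerp weights a = sin((1−f)δ)/sin δ ≈ 0.689, b = sin(fδ)/sin δ ≈ 0.689.
p = a·p₁ + b·p₂ ≈ (0.378, 0.849, -0.369); φ = arcsin(p_z) ≈ -21.63°, λ = atan2(p_y, p_x) ≈ 65.99°.

≈ (22°S, 66°E)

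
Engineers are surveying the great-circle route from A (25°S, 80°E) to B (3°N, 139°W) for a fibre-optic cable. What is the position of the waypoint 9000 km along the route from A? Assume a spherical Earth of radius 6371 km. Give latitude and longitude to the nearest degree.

Write both endpoints as unit vectors p₁, p₂ with components (cos φ cos λ, cos φ sin λ, sin φ).
The central angle between the endpoints is δ = arccos(p₁·p₂) ≈ 2.383 rad (136.5°). The total great-circle distance is δ·R ≈ 2.383 × 6371 ≈ 15179 km, so the target fraction is f = 9000/15179 ≈ 0.593.
Interpolate at f ≈ 0.593 with slerp weights a = sin((1−f)δ)/sin δ ≈ 1.198, b = sin(fδ)/sin δ ≈ 1.435.
p = a·p₁ + b·p₂ ≈ (-0.893, 0.130, -0.431); φ = arcsin(p_z) ≈ -25.56°, λ = atan2(p_y, p_x) ≈ 171.74°.

≈ (26°S, 172°E)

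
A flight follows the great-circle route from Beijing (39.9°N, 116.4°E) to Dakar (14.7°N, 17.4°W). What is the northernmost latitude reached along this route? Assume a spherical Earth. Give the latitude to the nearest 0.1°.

The great circle lies in the plane with unit normal n̂ = (p₁ × p₂)/|p₁ × p₂|.
Here n̂_z ≈ -0.572; the vertex latitude is φ_max = arccos|n̂_z| ≈ 55.1°.
Check via Clairaut: cos φ_max = |cos φ₁| · sin C = cos(39.9°)·sin(48.2°) ≈ 0.572, again giving ≈ 55.1°.

≈ 55.1°N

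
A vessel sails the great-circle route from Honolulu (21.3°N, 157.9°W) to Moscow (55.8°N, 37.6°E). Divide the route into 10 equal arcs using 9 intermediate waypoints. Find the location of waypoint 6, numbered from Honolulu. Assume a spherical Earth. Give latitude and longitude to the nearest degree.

≈ 79°N, 158°E

Write both endpoints as unit vectors p₁, p₂ with components (cos φ cos λ, cos φ sin λ, sin φ).
The central angle between the endpoints is δ = arccos(p₁·p₂) ≈ 1.776 rad (101.8°).
Interpolate at f = 6/10 with slerp weights a = sin((1−f)δ)/sin δ ≈ 0.666, b = sin(fδ)/sin δ ≈ 0.894.
p = a·p₁ + b·p₂ ≈ (-0.177, 0.073, 0.981); φ = arcsin(p_z) ≈ 78.96°, λ = atan2(p_y, p_x) ≈ 157.58°.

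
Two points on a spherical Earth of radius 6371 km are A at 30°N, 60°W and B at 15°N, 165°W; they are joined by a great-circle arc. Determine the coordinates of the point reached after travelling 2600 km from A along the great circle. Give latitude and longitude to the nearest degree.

≈ 35°N, 87°W

From cos δ = sin φ₁ sin φ₂ + cos φ₁ cos φ₂ cos Δλ, the central angle is δ ≈ 1.658 rad (95.0°). The total great-circle distance is δ·R ≈ 1.658 × 6371 ≈ 10563 km, so the target fraction is f = 2600/10563 ≈ 0.246.
Interpolate at f ≈ 0.246 with slerp weights a = sin((1−f)δ)/sin δ ≈ 0.953, b = sin(fδ)/sin δ ≈ 0.398.
p = a·p₁ + b·p₂ ≈ (0.041, -0.814, 0.579); φ = arcsin(p_z) ≈ 35.41°, λ = atan2(p_y, p_x) ≈ -87.13°.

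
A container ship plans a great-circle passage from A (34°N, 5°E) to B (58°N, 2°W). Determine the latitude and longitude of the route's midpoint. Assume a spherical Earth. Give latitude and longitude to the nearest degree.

The haversine formula gives a central angle δ ≈ 0.427 rad (24.5°) between the endpoints.
Interpolate at f = 1/2 with slerp weights a = sin((1−f)δ)/sin δ ≈ 0.512, b = sin(fδ)/sin δ ≈ 0.512.
p = a·p₁ + b·p₂ ≈ (0.693, 0.028, 0.720); φ = arcsin(p_z) ≈ 46.05°, λ = atan2(p_y, p_x) ≈ 2.27°.

≈ (46°N, 2°E)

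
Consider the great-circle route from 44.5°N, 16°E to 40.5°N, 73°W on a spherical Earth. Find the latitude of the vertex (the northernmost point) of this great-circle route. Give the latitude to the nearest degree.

≈ 52°N

The great circle lies in the plane with unit normal n̂ = (p₁ × p₂)/|p₁ × p₂|.
Here n̂_z ≈ -0.612; the vertex latitude is φ_max = arccos|n̂_z| ≈ 52.2°.
Check via Clairaut: cos φ_max = |cos φ₁| · sin C = cos(44.5°)·sin(59.2°) ≈ 0.612, again giving ≈ 52.2°.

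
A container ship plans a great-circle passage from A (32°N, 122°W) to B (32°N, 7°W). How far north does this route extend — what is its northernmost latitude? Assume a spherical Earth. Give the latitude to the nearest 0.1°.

The great circle lies in the plane with unit normal n̂ = (p₁ × p₂)/|p₁ × p₂|.
Here n̂_z ≈ +0.652; the vertex latitude is φ_max = arccos|n̂_z| ≈ 49.3°.

≈ 49.3°N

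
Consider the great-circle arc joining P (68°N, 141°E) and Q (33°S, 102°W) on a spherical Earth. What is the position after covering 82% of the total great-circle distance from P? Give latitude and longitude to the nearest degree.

Write both endpoints as unit vectors p₁, p₂ with components (cos φ cos λ, cos φ sin λ, sin φ).
The central angle between the endpoints is δ = arccos(p₁·p₂) ≈ 2.275 rad (130.4°).
Interpolate at f = 0.82 with slerp weights a = sin((1−f)δ)/sin δ ≈ 0.523, b = sin(fδ)/sin δ ≈ 1.256.
p = a·p₁ + b·p₂ ≈ (-0.371, -0.907, -0.199); φ = arcsin(p_z) ≈ -11.50°, λ = atan2(p_y, p_x) ≈ -112.25°.

≈ (12°S, 112°W)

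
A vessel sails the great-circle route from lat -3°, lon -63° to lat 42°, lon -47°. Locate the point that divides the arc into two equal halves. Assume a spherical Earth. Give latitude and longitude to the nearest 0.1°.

Convert each endpoint to a unit vector on the sphere (x = cos φ cos λ, y = cos φ sin λ, z = sin φ).
The central angle between the endpoints is δ = arccos(p₁·p₂) ≈ 0.825 rad (47.3°).
Interpolate at f = 1/2 with slerp weights a = sin((1−f)δ)/sin δ ≈ 0.546, b = sin(fδ)/sin δ ≈ 0.546.
p = a·p₁ + b·p₂ ≈ (0.524, -0.782, 0.337); φ = arcsin(p_z) ≈ 19.67°, λ = atan2(p_y, p_x) ≈ -56.18°.

≈ lat 19.7°, lon -56.2°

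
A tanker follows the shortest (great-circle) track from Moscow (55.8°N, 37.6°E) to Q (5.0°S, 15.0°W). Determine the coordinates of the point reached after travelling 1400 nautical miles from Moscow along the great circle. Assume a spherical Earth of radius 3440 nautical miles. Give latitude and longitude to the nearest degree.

From cos δ = sin φ₁ sin φ₂ + cos φ₁ cos φ₂ cos Δλ, the central angle is δ ≈ 1.299 rad (74.5°). The total great-circle distance is δ·R ≈ 1.299 × 3440 ≈ 4470 nmi, so the target fraction is f = 1400/4470 ≈ 0.313.
Interpolate at f ≈ 0.313 with slerp weights a = sin((1−f)δ)/sin δ ≈ 0.808, b = sin(fδ)/sin δ ≈ 0.411.
p = a·p₁ + b·p₂ ≈ (0.755, 0.171, 0.633); φ = arcsin(p_z) ≈ 39.25°, λ = atan2(p_y, p_x) ≈ 12.77°.

≈ (39°N, 13°E)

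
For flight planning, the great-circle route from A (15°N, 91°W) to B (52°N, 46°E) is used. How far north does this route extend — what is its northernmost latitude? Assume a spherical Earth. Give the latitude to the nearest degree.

≈ 65°N

The great circle lies in the plane with unit normal n̂ = (p₁ × p₂)/|p₁ × p₂|.
Here n̂_z ≈ +0.417; the vertex latitude is φ_max = arccos|n̂_z| ≈ 65.4°.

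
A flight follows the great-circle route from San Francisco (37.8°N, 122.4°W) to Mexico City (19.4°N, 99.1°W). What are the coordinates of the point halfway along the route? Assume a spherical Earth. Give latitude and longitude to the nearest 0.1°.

≈ 29.1°N, 109.7°W

From cos δ = sin φ₁ sin φ₂ + cos φ₁ cos φ₂ cos Δλ, the central angle is δ ≈ 0.478 rad (27.4°).
Interpolate at f = 1/2 with slerp weights a = sin((1−f)δ)/sin δ ≈ 0.515, b = sin(fδ)/sin δ ≈ 0.515.
p = a·p₁ + b·p₂ ≈ (-0.295, -0.823, 0.486); φ = arcsin(p_z) ≈ 29.10°, λ = atan2(p_y, p_x) ≈ -109.71°.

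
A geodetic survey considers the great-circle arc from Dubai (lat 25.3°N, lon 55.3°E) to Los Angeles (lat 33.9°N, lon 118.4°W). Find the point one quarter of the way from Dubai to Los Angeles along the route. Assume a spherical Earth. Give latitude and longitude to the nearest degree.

≈ lat 55°N, lon 50°E

Convert each endpoint to a unit vector on the sphere (x = cos φ cos λ, y = cos φ sin λ, z = sin φ).
The central angle between the endpoints is δ = arccos(p₁·p₂) ≈ 2.103 rad (120.5°).
Interpolate at f = 1/4 with slerp weights a = sin((1−f)δ)/sin δ ≈ 1.161, b = sin(fδ)/sin δ ≈ 0.582.
p = a·p₁ + b·p₂ ≈ (0.367, 0.437, 0.821); φ = arcsin(p_z) ≈ 55.17°, λ = atan2(p_y, p_x) ≈ 49.97°.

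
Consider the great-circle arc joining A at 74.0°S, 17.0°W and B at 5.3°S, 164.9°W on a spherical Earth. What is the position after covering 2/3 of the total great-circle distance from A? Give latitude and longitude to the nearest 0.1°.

Convert each endpoint to a unit vector on the sphere (x = cos φ cos λ, y = cos φ sin λ, z = sin φ).
The central angle between the endpoints is δ = arccos(p₁·p₂) ≈ 1.715 rad (98.3°).
Interpolate at f = 2/3 with slerp weights a = sin((1−f)δ)/sin δ ≈ 0.547, b = sin(fδ)/sin δ ≈ 0.920.
p = a·p₁ + b·p₂ ≈ (-0.740, -0.283, -0.610); φ = arcsin(p_z) ≈ -37.62°, λ = atan2(p_y, p_x) ≈ -159.10°.

≈ 37.6°S, 159.1°W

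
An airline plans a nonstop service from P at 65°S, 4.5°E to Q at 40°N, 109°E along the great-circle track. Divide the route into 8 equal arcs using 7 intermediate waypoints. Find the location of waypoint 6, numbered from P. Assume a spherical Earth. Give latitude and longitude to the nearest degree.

Write both endpoints as unit vectors p₁, p₂ with components (cos φ cos λ, cos φ sin λ, sin φ).
The central angle between the endpoints is δ = arccos(p₁·p₂) ≈ 2.296 rad (131.6°).
Interpolate at f = 6/8 with slerp weights a = sin((1−f)δ)/sin δ ≈ 0.726, b = sin(fδ)/sin δ ≈ 1.321.
p = a·p₁ + b·p₂ ≈ (-0.024, 0.981, 0.191); φ = arcsin(p_z) ≈ 11.04°, λ = atan2(p_y, p_x) ≈ 91.38°.

≈ 11°N, 91°E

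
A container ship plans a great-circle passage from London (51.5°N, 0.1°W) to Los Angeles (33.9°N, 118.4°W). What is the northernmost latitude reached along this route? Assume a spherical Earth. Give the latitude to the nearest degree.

The great circle lies in the plane with unit normal n̂ = (p₁ × p₂)/|p₁ × p₂|.
Here n̂_z ≈ -0.464; the vertex latitude is φ_max = arccos|n̂_z| ≈ 62.4°.

≈ 62°N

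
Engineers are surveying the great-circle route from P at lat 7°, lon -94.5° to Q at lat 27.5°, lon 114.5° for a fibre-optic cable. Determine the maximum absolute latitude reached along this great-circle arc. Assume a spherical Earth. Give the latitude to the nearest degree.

The great circle lies in the plane with unit normal n̂ = (p₁ × p₂)/|p₁ × p₂|.
Here n̂_z ≈ -0.609; the vertex latitude is φ_max = arccos|n̂_z| ≈ 52.5°.
Check via Clairaut: cos φ_max = |cos φ₁| · sin C = cos(7.0°)·sin(37.9°) ≈ 0.609, again giving ≈ 52.5°.

≈ 52°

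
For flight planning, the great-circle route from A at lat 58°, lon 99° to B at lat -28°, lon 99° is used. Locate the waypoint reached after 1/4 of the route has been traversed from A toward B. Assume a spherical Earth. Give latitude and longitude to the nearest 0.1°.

≈ lat 36.5°, lon 99.0°

The haversine formula gives a central angle δ ≈ 1.501 rad (86.0°) between the endpoints.
Interpolate at f = 1/4 with slerp weights a = sin((1−f)δ)/sin δ ≈ 0.905, b = sin(fδ)/sin δ ≈ 0.367.
p = a·p₁ + b·p₂ ≈ (-0.126, 0.794, 0.595); φ = arcsin(p_z) ≈ 36.50°, λ = atan2(p_y, p_x) ≈ 99.00°.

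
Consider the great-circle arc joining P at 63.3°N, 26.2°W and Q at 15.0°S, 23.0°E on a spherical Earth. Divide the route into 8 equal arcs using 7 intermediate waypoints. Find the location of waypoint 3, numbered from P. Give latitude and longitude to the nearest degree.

The haversine formula gives a central angle δ ≈ 1.518 rad (87.0°) between the endpoints.
Interpolate at f = 3/8 with slerp weights a = sin((1−f)δ)/sin δ ≈ 0.814, b = sin(fδ)/sin δ ≈ 0.540.
p = a·p₁ + b·p₂ ≈ (0.808, 0.042, 0.587); φ = arcsin(p_z) ≈ 35.98°, λ = atan2(p_y, p_x) ≈ 3.00°.

≈ 36°N, 3°E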